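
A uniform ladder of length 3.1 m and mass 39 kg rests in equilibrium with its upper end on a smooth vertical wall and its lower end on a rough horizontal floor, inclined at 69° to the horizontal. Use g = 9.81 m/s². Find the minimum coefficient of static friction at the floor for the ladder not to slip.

μ_min ≈ 0.192

ΣF_y = 0: N_floor = 39×9.81 = 382.59 N.
Torques about the foot: N_wall · 3.1 sin 69° = 39×9.81×1.55 cos 69° → N_wall = 73.431 N.
ΣF_x = 0: f_floor = N_wall = 73.431 N.
μ_min = f_floor / N_floor = 73.431 / 382.59 = 0.1919.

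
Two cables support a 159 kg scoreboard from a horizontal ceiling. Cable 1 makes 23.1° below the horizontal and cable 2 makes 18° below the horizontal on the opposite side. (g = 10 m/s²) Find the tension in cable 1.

Weight W = 159 × 10 = 1590 N acts straight down.
Horizontal: T_1 cos 23.1° = T_2 cos 18°  →  T_2 = 0.9672 T_1.
Vertical: T_1 sin 23.1° + T_2 sin 18° = 1590.
Substituting the horizontal relation into the vertical equation gives 0.6912 T_1 = 1590, so T_1 = 2300 N.

T_1 ≈ 2300 N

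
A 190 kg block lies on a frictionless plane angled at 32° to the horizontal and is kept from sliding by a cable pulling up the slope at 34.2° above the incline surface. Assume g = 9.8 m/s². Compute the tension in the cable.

T ≈ 1190 N

Take axes along and perpendicular to the incline. Weight components: W sin 32° = 986.7 N down-slope, W cos 32° = 1579 N into the surface.
Along incline: T cos 34.2° = W sin 32° → T = 1193 N.
Perpendicular: N = W cos 32° − T sin 34.2° = 908.5 N.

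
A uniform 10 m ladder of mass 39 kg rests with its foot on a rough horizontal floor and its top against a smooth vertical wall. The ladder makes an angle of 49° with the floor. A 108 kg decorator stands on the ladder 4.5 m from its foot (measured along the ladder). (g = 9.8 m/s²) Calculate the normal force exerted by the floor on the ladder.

ΣF_y = 0: N_floor = 39×9.8 + 108×9.8 = 1440.6 N.

N_floor ≈ 1440 N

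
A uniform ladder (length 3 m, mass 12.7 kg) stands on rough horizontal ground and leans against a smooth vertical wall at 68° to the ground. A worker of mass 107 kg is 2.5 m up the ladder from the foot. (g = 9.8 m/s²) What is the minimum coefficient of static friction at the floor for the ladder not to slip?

ΣF_y = 0: N_floor = 12.7×9.8 + 107×9.8 = 1173.1 N.
Torques about the foot: N_wall · 3 sin 68° = 12.7×9.8×1.5 cos 68° + 107×9.8×2.5 cos 68° → N_wall = 378.19 N.
ΣF_x = 0: f_floor = N_wall = 378.19 N.
μ_min = f_floor / N_floor = 378.19 / 1173.1 = 0.3224.

μ_min ≈ 0.322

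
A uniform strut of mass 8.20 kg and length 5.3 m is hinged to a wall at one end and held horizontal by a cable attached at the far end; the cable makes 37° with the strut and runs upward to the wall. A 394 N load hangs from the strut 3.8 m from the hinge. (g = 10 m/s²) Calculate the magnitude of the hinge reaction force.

Take torques about the hinge: T sin 37° · 5.3 = 8.20×10×2.65 + 394×3.8 = 1714.5 N·m.
So T = 1714.5 / (0.6018 × 5.3) = 537.52 N.
ΣF_x = 0: H_x = T cos 37° = 429.29 N.
ΣF_y = 0: H_y = (8.20×10 + 394) − T sin 37° = 476 − 323.49 = 152.51 N.
|H| = √(H_x² + H_y²) = √((429.29)² + (152.51)²) = 455.57 N.

|H| ≈ 456 N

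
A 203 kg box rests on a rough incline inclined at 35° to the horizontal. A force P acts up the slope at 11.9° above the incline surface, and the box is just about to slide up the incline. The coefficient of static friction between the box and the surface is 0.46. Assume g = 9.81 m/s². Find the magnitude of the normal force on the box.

On the verge of sliding up the incline, friction equals μN and acts down the slope.
Perpendicular: N + P sin 11.9° = W cos 35° = 1631 N.
Along incline: P cos 11.9° = W sin 35° + μN  with W sin 35° = 1142 N.
Solving the pair for P and N: P = 1763 N, N = 1268 N (and f = μN = 583.1 N).

N ≈ 1270 N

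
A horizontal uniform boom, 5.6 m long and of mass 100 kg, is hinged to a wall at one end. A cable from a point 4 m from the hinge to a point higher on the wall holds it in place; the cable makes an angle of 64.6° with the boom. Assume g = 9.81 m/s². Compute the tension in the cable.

T ≈ 760 N

Take torques about the hinge: T sin 64.6° · 4 = 100×9.81×2.8 = 2746.8 N·m.
So T = 2746.8 / (0.9033 × 4) = 760.18 N.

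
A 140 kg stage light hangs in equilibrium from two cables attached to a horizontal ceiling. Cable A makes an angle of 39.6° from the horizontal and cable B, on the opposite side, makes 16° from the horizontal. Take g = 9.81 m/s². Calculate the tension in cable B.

Weight W = 140 × 9.81 = 1373 N acts straight down.
Horizontal: T_A cos 39.6° = T_B cos 16°  →  T_A = 1.248 T_B.
Vertical: T_A sin 39.6° + T_B sin 16° = 1373.
Substituting the horizontal relation into the vertical equation gives 1.071 T_B = 1373, so T_B = 1283 N.

T_B ≈ 1280 N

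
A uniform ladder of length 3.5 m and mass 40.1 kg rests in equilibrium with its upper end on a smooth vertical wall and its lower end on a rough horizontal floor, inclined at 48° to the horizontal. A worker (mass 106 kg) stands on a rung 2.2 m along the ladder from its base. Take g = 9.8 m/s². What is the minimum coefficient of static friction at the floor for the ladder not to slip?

ΣF_y = 0: N_floor = 40.1×9.8 + 106×9.8 = 1431.8 N.
Torques about the foot: N_wall · 3.5 sin 48° = 40.1×9.8×1.75 cos 48° + 106×9.8×2.2 cos 48° → N_wall = 764.85 N.
ΣF_x = 0: f_floor = N_wall = 764.85 N.
μ_min = f_floor / N_floor = 764.85 / 1431.8 = 0.5342.

μ_min ≈ 0.534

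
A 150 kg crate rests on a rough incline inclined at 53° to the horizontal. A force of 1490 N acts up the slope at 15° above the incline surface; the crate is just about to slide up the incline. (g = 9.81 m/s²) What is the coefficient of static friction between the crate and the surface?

μ ≈ 0.528

On the verge of sliding up the incline, friction is at its maximum μN and acts down the slope.
Perpendicular to incline: N = W cos 53° − P sin 15° = 885.6 − 385.6 = 499.9 N.
Along incline: P cos 15° − μN = W sin 53° → μ = −(W sin 53° − P cos 15°) / N = 0.5281.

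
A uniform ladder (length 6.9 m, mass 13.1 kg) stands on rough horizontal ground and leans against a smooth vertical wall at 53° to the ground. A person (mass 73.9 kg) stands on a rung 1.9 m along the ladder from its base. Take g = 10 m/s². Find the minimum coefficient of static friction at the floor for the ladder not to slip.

ΣF_y = 0: N_floor = 13.1×10 + 73.9×10 = 870 N.
Torques about the foot: N_wall · 6.9 sin 53° = 13.1×10×3.45 cos 53° + 73.9×10×1.9 cos 53° → N_wall = 202.7 N.
ΣF_x = 0: f_floor = N_wall = 202.7 N.
μ_min = f_floor / N_floor = 202.7 / 870 = 0.233.

μ_min ≈ 0.233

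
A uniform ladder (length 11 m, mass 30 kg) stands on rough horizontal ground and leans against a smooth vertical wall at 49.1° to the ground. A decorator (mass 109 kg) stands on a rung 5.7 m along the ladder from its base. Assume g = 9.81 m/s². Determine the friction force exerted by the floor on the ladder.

f ≈ 607 N

Torques about the foot: N_wall · 11 sin 49.1° = 30×9.81×5.5 cos 49.1° + 109×9.81×5.7 cos 49.1° → N_wall = 607.43 N.
ΣF_x = 0: f_floor = N_wall = 607.43 N.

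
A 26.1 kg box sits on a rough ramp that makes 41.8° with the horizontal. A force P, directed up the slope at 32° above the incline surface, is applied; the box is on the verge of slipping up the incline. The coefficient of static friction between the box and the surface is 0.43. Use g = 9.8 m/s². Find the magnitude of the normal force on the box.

N ≈ 66.3 N

On the verge of sliding up the incline, friction equals μN and acts down the slope.
Perpendicular: N + P sin 32° = W cos 41.8° = 190.7 N.
Along incline: P cos 32° = W sin 41.8° + μN  with W sin 41.8° = 170.5 N.
Solving the pair for P and N: P = 234.7 N, N = 66.33 N (and f = μN = 28.52 N).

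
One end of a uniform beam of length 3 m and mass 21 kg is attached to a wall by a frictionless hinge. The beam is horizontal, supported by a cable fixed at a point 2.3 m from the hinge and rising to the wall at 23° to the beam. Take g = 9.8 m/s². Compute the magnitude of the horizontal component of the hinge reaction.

Take torques about the hinge: T sin 23° · 2.3 = 21×9.8×1.5 = 308.7 N·m.
So T = 308.7 / (0.3907 × 2.3) = 343.5 N.
ΣF_x = 0: H_x = T cos 23° = 316.2 N.

H_x ≈ 316 N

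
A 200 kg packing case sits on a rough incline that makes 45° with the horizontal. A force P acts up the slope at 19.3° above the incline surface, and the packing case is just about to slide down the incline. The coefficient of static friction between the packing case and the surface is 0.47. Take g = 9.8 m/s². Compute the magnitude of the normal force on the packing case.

On the verge of sliding down the incline, friction equals μN and acts up the slope.
Perpendicular: N + P sin 19.3° = W cos 45° = 1386 N.
Along incline: P cos 19.3° + μN = W sin 45° with W sin 45° = 1386 N.
Solving the pair for P and N: P = 931.6 N, N = 1078 N (and f = μN = 506.7 N).

N ≈ 1080 N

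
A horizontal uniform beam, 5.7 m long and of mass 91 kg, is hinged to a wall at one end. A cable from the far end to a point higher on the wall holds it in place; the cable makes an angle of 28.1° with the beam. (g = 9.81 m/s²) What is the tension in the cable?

Take torques about the hinge: T sin 28.1° · 5.7 = 91×9.81×2.85 = 2544.2 N·m.
So T = 2544.2 / (0.4710 × 5.7) = 947.65 N.

T ≈ 948 N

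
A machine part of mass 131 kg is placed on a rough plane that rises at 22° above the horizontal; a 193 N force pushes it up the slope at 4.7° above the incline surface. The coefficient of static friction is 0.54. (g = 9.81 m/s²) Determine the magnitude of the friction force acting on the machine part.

Axes along / perpendicular to the incline. W sin 22° = 481.4 N down-slope; W cos 22° = 1192 N into the surface.
Perpendicular: N = W cos 22° − P sin 4.7° = 1192 − 15.81 = 1176 N.
Along incline: P cos 4.7° + f = W sin 22° (friction acts up-slope) → f = 481.4 − 192.4 = 289.1 N.
|f| = 289.1 N ≤ μN = 634.9 N, so the machine part is indeed static.

f ≈ 289 N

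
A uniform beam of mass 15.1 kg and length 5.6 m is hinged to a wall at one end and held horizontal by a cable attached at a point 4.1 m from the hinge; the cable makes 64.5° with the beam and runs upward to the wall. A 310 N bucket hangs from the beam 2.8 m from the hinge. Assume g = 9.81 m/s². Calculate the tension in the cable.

T ≈ 347 N

Take torques about the hinge: T sin 64.5° · 4.1 = 15.1×9.81×2.8 + 310×2.8 = 1282.8 N·m.
So T = 1282.8 / (0.9026 × 4.1) = 346.64 N.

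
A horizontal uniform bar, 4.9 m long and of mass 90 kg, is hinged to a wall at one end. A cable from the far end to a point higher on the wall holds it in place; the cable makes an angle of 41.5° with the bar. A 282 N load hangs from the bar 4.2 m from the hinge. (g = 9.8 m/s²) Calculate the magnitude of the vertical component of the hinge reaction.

|H_y| ≈ 481 N

Take torques about the hinge: T sin 41.5° · 4.9 = 90×9.8×2.45 + 282×4.2 = 3345.3 N·m.
So T = 3345.3 / (0.6626 × 4.9) = 1030.3 N.
ΣF_y = 0: H_y = (90×9.8 + 282) − T sin 41.5° = 1164 − 682.71 = 481.29 N.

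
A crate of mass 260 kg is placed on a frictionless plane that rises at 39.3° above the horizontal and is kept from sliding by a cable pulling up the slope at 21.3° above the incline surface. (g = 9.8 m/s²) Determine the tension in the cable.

T ≈ 1730 N

Take axes along and perpendicular to the incline. Weight components: W sin 39.3° = 1614 N down-slope, W cos 39.3° = 1972 N into the surface.
Along incline: T cos 21.3° = W sin 39.3° → T = 1732 N.
Perpendicular: N = W cos 39.3° − T sin 21.3° = 1343 N.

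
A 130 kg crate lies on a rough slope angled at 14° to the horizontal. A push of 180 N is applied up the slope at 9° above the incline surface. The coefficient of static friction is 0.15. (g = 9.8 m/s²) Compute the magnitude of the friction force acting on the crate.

f ≈ 130 N

Axes along / perpendicular to the incline. W sin 14° = 308.2 N down-slope; W cos 14° = 1236 N into the surface.
Perpendicular: N = W cos 14° − P sin 9° = 1236 − 28.16 = 1208 N.
Along incline: P cos 9° + f = W sin 14° (friction acts up-slope) → f = 308.2 − 177.8 = 130.4 N.
|f| = 130.4 N ≤ μN = 181.2 N, so the crate is indeed static.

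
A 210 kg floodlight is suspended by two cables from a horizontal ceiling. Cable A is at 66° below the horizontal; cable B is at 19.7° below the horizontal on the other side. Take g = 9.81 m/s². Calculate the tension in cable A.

Weight W = 210 × 9.81 = 2060 N acts straight down.
Horizontal: T_A cos 66° = T_B cos 19.7°  →  T_B = 0.432 T_A.
Vertical: T_A sin 66° + T_B sin 19.7° = 2060.
Substituting the horizontal relation into the vertical equation gives 1.059 T_A = 2060, so T_A = 1945 N.

T_A ≈ 1940 N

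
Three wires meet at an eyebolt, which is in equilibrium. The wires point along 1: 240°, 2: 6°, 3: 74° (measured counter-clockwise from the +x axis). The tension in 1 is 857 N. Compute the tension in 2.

T_2 ≈ 224 N

Resolve: ΣF_x = 857 cos 240° + T_2 cos 6° + T_3 cos 74° = 0.
        ΣF_y = 857 sin 240° + T_2 sin 6° + T_3 sin 74° = 0.
The known terms sum to (-428.5, -742.2) N, so 0.9945 T_2 + 0.2756 T_3 = 428.5 and 0.1045 T_2 + 0.9613 T_3 = 742.2.
Solving simultaneously: T_2 = 223.6 N, T_3 = 747.8 N.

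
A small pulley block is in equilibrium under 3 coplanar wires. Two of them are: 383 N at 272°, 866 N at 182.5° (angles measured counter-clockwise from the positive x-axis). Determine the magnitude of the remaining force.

Sum the known components: ΣF_x = -851.8 N, ΣF_y = -420.5 N.
For equilibrium the remaining force must supply (−ΣF_x, −ΣF_y) = (851.8, 420.5) N.
Magnitude = √((851.8)² + (420.5)²) = 950 N; direction = atan2(420.5, 851.8) = 26.3°.

F ≈ 950 N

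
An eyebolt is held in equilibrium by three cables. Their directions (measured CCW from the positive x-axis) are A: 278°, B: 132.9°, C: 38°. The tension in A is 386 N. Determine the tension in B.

T_B ≈ 336 N

Resolve: ΣF_x = 386 cos 278° + T_B cos 132.9° + T_C cos 38° = 0.
        ΣF_y = 386 sin 278° + T_B sin 132.9° + T_C sin 38° = 0.
The known terms sum to (53.72, -382.2) N, so -0.6807 T_B + 0.7880 T_C = -53.72 and 0.7325 T_B + 0.6157 T_C = 382.2.
Solving simultaneously: T_B = 335.5 N, T_C = 221.7 N.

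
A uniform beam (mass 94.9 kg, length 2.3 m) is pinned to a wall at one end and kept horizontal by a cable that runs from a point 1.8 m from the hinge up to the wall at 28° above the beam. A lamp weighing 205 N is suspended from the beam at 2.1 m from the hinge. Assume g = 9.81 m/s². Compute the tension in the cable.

T ≈ 1780 N

Take torques about the hinge: T sin 28° · 1.8 = 94.9×9.81×1.15 + 205×2.1 = 1501.1 N·m.
So T = 1501.1 / (0.4695 × 1.8) = 1776.4 N.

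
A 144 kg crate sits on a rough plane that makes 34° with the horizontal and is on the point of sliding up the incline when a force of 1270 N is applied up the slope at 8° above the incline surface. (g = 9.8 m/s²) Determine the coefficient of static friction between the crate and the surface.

μ ≈ 0.472

On the verge of sliding up the incline, friction is at its maximum μN and acts down the slope.
Perpendicular to incline: N = W cos 34° − P sin 8° = 1170 − 176.7 = 993.2 N.
Along incline: P cos 8° − μN = W sin 34° → μ = −(W sin 34° − P cos 8°) / N = 0.4717.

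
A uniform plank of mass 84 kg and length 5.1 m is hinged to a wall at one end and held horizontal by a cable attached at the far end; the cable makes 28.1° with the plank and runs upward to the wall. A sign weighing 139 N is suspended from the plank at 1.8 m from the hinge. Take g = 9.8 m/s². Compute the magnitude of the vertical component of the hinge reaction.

Take torques about the hinge: T sin 28.1° · 5.1 = 84×9.8×2.55 + 139×1.8 = 2349.4 N·m.
So T = 2349.4 / (0.4710 × 5.1) = 978.02 N.
ΣF_y = 0: H_y = (84×9.8 + 139) − T sin 28.1° = 962.2 − 460.66 = 501.54 N.

|H_y| ≈ 502 N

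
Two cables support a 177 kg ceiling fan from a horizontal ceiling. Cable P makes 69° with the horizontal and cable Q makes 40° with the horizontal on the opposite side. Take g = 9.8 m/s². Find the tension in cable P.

T_P ≈ 1410 N

Weight W = 177 × 9.8 = 1735 N acts straight down.
Horizontal: T_P cos 69° = T_Q cos 40°  →  T_Q = 0.4678 T_P.
Vertical: T_P sin 69° + T_Q sin 40° = 1735.
Substituting the horizontal relation into the vertical equation gives 1.234 T_P = 1735, so T_P = 1405 N.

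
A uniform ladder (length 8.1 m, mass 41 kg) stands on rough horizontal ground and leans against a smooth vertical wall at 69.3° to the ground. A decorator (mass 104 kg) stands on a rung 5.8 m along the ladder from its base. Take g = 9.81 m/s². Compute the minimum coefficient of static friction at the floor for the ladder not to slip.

ΣF_y = 0: N_floor = 41×9.81 + 104×9.81 = 1422.5 N.
Torques about the foot: N_wall · 8.1 sin 69.3° = 41×9.81×4.05 cos 69.3° + 104×9.81×5.8 cos 69.3° → N_wall = 352.04 N.
ΣF_x = 0: f_floor = N_wall = 352.04 N.
μ_min = f_floor / N_floor = 352.04 / 1422.5 = 0.2475.

μ_min ≈ 0.247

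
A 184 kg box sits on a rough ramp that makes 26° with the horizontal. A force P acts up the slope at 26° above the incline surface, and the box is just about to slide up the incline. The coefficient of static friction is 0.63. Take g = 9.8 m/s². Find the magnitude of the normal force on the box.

N ≈ 945 N

On the verge of sliding up the incline, friction equals μN and acts down the slope.
Perpendicular: N + P sin 26° = W cos 26° = 1621 N.
Along incline: P cos 26° = W sin 26° + μN  with W sin 26° = 790.5 N.
Solving the pair for P and N: P = 1542 N, N = 944.8 N (and f = μN = 595.3 N).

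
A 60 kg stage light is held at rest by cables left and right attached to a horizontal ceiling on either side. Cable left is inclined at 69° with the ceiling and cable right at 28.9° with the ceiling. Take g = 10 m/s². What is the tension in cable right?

T_right ≈ 217 N

Weight W = 60 × 10 = 600 N acts straight down.
Horizontal: T_left cos 69° = T_right cos 28.9°  →  T_left = 2.443 T_right.
Vertical: T_left sin 69° + T_right sin 28.9° = 600.
Substituting the horizontal relation into the vertical equation gives 2.764 T_right = 600, so T_right = 217.1 N.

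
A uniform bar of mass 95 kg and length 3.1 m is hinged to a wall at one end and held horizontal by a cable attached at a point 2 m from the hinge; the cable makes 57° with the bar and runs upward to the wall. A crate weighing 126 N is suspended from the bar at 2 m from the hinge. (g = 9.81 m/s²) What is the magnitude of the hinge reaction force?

Take torques about the hinge: T sin 57° · 2 = 95×9.81×1.55 + 126×2 = 1696.5 N·m.
So T = 1696.5 / (0.8387 × 2) = 1011.4 N.
ΣF_x = 0: H_x = T cos 57° = 550.87 N.
ΣF_y = 0: H_y = (95×9.81 + 126) − T sin 57° = 1058 − 848.26 = 209.69 N.
|H| = √(H_x² + H_y²) = √((550.87)² + (209.69)²) = 589.43 N.

|H| ≈ 589 N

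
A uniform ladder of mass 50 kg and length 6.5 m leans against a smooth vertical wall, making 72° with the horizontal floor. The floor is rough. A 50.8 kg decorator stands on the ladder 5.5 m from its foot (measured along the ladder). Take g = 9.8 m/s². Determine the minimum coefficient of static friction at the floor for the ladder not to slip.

μ_min ≈ 0.219

ΣF_y = 0: N_floor = 50×9.8 + 50.8×9.8 = 987.84 N.
Torques about the foot: N_wall · 6.5 sin 72° = 50×9.8×3.25 cos 72° + 50.8×9.8×5.5 cos 72° → N_wall = 216.48 N.
ΣF_x = 0: f_floor = N_wall = 216.48 N.
μ_min = f_floor / N_floor = 216.48 / 987.84 = 0.2191.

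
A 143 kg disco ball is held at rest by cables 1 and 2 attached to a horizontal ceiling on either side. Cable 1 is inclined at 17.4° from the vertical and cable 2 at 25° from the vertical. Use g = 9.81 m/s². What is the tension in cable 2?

Angles from the horizontal: cable 1 is 90° − 17.4° = 72.6°, cable 2 is 90° − 25° = 65°.
Weight W = 143 × 9.81 = 1403 N acts straight down.
Horizontal: T_1 cos 72.6° = T_2 cos 65°  →  T_1 = 1.413 T_2.
Vertical: T_1 sin 72.6° + T_2 sin 65° = 1403.
Substituting the horizontal relation into the vertical equation gives 2.255 T_2 = 1403, so T_2 = 622.1 N.

T_2 ≈ 622 N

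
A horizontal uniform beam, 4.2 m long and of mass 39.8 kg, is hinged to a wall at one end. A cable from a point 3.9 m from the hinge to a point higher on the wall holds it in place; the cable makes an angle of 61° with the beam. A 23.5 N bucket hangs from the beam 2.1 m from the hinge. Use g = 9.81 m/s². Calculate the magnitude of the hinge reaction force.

Take torques about the hinge: T sin 61° · 3.9 = 39.8×9.81×2.1 + 23.5×2.1 = 869.27 N·m.
So T = 869.27 / (0.8746 × 3.9) = 254.84 N.
ΣF_x = 0: H_x = T cos 61° = 123.55 N.
ΣF_y = 0: H_y = (39.8×9.81 + 23.5) − T sin 61° = 413.94 − 222.89 = 191.05 N.
|H| = √(H_x² + H_y²) = √((123.55)² + (191.05)²) = 227.52 N.

|H| ≈ 228 N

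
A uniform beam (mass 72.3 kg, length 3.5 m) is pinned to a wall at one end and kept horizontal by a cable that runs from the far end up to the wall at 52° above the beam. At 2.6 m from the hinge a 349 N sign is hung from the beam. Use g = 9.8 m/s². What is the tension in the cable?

Take torques about the hinge: T sin 52° · 3.5 = 72.3×9.8×1.75 + 349×2.6 = 2147.3 N·m.
So T = 2147.3 / (0.7880 × 3.5) = 778.58 N.

T ≈ 779 N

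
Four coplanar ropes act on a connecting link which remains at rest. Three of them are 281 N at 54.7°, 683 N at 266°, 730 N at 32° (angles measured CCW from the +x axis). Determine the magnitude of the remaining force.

Sum the known components: ΣF_x = 733.8 N, ΣF_y = -65.16 N.
For equilibrium the remaining force must supply (−ΣF_x, −ΣF_y) = (-733.8, 65.16) N.
Magnitude = √((-733.8)² + (65.16)²) = 736.7 N; direction = atan2(65.16, -733.8) = 174.9°.

F ≈ 737 N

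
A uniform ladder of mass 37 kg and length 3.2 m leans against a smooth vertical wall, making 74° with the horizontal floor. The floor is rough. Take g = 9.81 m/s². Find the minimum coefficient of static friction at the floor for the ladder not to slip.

ΣF_y = 0: N_floor = 37×9.81 = 362.97 N.
Torques about the foot: N_wall · 3.2 sin 74° = 37×9.81×1.6 cos 74° → N_wall = 52.04 N.
ΣF_x = 0: f_floor = N_wall = 52.04 N.
μ_min = f_floor / N_floor = 52.04 / 362.97 = 0.1434.

μ_min ≈ 0.143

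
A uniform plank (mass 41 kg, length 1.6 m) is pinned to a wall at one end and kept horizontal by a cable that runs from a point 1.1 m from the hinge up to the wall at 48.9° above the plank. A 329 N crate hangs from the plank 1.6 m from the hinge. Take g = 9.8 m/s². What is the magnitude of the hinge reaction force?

Take torques about the hinge: T sin 48.9° · 1.1 = 41×9.8×0.8 + 329×1.6 = 847.84 N·m.
So T = 847.84 / (0.7536 × 1.1) = 1022.8 N.
ΣF_x = 0: H_x = T cos 48.9° = 672.38 N.
ΣF_y = 0: H_y = (41×9.8 + 329) − T sin 48.9° = 730.8 − 770.76 = -39.964 N.
|H| = √(H_x² + H_y²) = √((672.38)² + (-39.964)²) = 673.57 N.

|H| ≈ 674 N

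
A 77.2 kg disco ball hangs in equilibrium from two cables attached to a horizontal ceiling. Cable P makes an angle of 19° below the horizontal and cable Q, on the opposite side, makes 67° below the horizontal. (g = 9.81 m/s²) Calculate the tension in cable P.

T_P ≈ 297 N

Weight W = 77.2 × 9.81 = 757.3 N acts straight down.
Horizontal: T_P cos 19° = T_Q cos 67°  →  T_Q = 2.42 T_P.
Vertical: T_P sin 19° + T_Q sin 67° = 757.3.
Substituting the horizontal relation into the vertical equation gives 2.553 T_P = 757.3, so T_P = 296.6 N.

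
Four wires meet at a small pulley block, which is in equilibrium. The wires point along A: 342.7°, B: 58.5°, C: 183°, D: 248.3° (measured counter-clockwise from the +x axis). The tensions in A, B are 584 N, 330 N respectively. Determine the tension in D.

Resolve: ΣF_x = 584 cos 342.7° + 330 cos 58.5° + T_C cos 183° + T_D cos 248.3° = 0.
        ΣF_y = 584 sin 342.7° + 330 sin 58.5° + T_C sin 183° + T_D sin 248.3° = 0.
The known terms sum to (730, 107.7) N, so -0.9986 T_C − 0.3697 T_D = -730 and -0.0523 T_C − 0.9291 T_D = -107.7.
Solving simultaneously: T_C = 702.7 N, T_D = 76.34 N.

T_D ≈ 76.3 N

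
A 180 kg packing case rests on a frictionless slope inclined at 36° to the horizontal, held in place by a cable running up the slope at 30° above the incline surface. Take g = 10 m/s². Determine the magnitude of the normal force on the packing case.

N ≈ 845 N

Take axes along and perpendicular to the incline. Weight components: W sin 36° = 1058 N down-slope, W cos 36° = 1456 N into the surface.
Along incline: T cos 30° = W sin 36° → T = 1222 N.
Perpendicular: N = W cos 36° − T sin 30° = 845.4 N.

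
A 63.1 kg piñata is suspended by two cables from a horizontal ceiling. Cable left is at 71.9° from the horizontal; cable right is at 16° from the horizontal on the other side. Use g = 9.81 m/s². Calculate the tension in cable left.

Weight W = 63.1 × 9.81 = 619 N acts straight down.
Horizontal: T_left cos 71.9° = T_right cos 16°  →  T_right = 0.3232 T_left.
Vertical: T_left sin 71.9° + T_right sin 16° = 619.
Substituting the horizontal relation into the vertical equation gives 1.04 T_left = 619, so T_left = 595.4 N.

T_left ≈ 595 N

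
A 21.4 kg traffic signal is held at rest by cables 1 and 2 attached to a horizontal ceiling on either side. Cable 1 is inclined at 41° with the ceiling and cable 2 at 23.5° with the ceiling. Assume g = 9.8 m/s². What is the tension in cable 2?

T_2 ≈ 175 N

Weight W = 21.4 × 9.8 = 209.7 N acts straight down.
Horizontal: T_1 cos 41° = T_2 cos 23.5°  →  T_1 = 1.215 T_2.
Vertical: T_1 sin 41° + T_2 sin 23.5° = 209.7.
Substituting the horizontal relation into the vertical equation gives 1.196 T_2 = 209.7, so T_2 = 175.4 N.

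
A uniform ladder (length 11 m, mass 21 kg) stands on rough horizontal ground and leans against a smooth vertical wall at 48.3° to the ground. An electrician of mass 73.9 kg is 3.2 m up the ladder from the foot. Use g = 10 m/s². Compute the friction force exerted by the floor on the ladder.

f ≈ 285 N

Torques about the foot: N_wall · 11 sin 48.3° = 21×10×5.5 cos 48.3° + 73.9×10×3.2 cos 48.3° → N_wall = 285.09 N.
ΣF_x = 0: f_floor = N_wall = 285.09 N.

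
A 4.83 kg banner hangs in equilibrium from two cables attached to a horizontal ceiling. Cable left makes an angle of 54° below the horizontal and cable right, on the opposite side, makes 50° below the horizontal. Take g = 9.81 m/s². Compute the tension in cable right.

T_right ≈ 28.7 N

Weight W = 4.83 × 9.81 = 47.38 N acts straight down.
Horizontal: T_left cos 54° = T_right cos 50°  →  T_left = 1.094 T_right.
Vertical: T_left sin 54° + T_right sin 50° = 47.38.
Substituting the horizontal relation into the vertical equation gives 1.651 T_right = 47.38, so T_right = 28.7 N.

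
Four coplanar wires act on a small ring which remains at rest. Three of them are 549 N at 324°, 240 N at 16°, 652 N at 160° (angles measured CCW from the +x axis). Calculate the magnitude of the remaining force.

F ≈ 70.6 N

Sum the known components: ΣF_x = 62.17 N, ΣF_y = -33.54 N.
For equilibrium the remaining force must supply (−ΣF_x, −ΣF_y) = (-62.17, 33.54) N.
Magnitude = √((-62.17)² + (33.54)²) = 70.65 N; direction = atan2(33.54, -62.17) = 151.7°.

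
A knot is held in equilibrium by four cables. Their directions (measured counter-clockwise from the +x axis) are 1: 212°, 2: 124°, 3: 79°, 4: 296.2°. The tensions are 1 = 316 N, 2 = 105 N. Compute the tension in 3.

T_3 ≈ 544 N

Resolve: ΣF_x = 316 cos 212° + 105 cos 124° + T_3 cos 79° + T_4 cos 296.2° = 0.
        ΣF_y = 316 sin 212° + 105 sin 124° + T_3 sin 79° + T_4 sin 296.2° = 0.
The known terms sum to (-326.7, -80.41) N, so 0.1908 T_3 + 0.4415 T_4 = 326.7 and 0.9816 T_3 − 0.8973 T_4 = 80.41.
Solving simultaneously: T_3 = 543.6 N, T_4 = 505.1 N.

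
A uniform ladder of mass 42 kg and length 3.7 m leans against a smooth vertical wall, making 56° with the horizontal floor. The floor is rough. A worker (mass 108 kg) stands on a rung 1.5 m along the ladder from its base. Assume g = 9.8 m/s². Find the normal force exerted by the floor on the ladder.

N_floor ≈ 1470 N

ΣF_y = 0: N_floor = 42×9.8 + 108×9.8 = 1470 N.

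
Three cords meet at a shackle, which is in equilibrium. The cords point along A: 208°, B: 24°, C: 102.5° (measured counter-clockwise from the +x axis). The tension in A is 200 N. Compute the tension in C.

T_C ≈ 14.2 N

Resolve: ΣF_x = 200 cos 208° + T_B cos 24° + T_C cos 102.5° = 0.
        ΣF_y = 200 sin 208° + T_B sin 24° + T_C sin 102.5° = 0.
The known terms sum to (-176.6, -93.89) N, so 0.9135 T_B − 0.2164 T_C = 176.6 and 0.4067 T_B + 0.9763 T_C = 93.89.
Solving simultaneously: T_B = 196.7 N, T_C = 14.24 N.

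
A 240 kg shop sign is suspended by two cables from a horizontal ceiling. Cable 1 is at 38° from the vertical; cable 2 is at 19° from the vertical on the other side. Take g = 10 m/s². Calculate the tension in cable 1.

T_1 ≈ 932 N

Angles from the horizontal: cable 1 is 90° − 38° = 52°, cable 2 is 90° − 19° = 71°.
Weight W = 240 × 10 = 2400 N acts straight down.
Horizontal: T_1 cos 52° = T_2 cos 71°  →  T_2 = 1.891 T_1.
Vertical: T_1 sin 52° + T_2 sin 71° = 2400.
Substituting the horizontal relation into the vertical equation gives 2.576 T_1 = 2400, so T_1 = 931.7 N.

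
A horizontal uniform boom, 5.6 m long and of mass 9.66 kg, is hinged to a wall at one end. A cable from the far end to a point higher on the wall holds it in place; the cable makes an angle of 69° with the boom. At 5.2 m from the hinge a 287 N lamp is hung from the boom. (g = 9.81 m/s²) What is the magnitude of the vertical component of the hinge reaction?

|H_y| ≈ 67.9 N

Take torques about the hinge: T sin 69° · 5.6 = 9.66×9.81×2.8 + 287×5.2 = 1757.7 N·m.
So T = 1757.7 / (0.9336 × 5.6) = 336.21 N.
ΣF_y = 0: H_y = (9.66×9.81 + 287) − T sin 69° = 381.76 − 313.88 = 67.882 N.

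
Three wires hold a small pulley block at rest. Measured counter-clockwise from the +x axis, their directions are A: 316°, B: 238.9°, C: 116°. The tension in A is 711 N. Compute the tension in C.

T_C ≈ 825 N

Resolve: ΣF_x = 711 cos 316° + T_B cos 238.9° + T_C cos 116° = 0.
        ΣF_y = 711 sin 316° + T_B sin 238.9° + T_C sin 116° = 0.
The known terms sum to (511.5, -493.9) N, so -0.5165 T_B − 0.4384 T_C = -511.5 and -0.8563 T_B + 0.8988 T_C = 493.9.
Solving simultaneously: T_B = 289.6 N, T_C = 825.4 N.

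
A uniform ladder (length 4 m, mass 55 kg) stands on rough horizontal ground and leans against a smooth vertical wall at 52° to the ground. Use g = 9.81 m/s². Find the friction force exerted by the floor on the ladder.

f ≈ 211 N

Torques about the foot: N_wall · 4 sin 52° = 55×9.81×2 cos 52° → N_wall = 210.77 N.
ΣF_x = 0: f_floor = N_wall = 210.77 N.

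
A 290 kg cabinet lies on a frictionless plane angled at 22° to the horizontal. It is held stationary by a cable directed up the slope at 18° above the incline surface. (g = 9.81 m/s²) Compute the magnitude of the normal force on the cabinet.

Take axes along and perpendicular to the incline. Weight components: W sin 22° = 1066 N down-slope, W cos 22° = 2638 N into the surface.
Along incline: T cos 18° = W sin 22° → T = 1121 N.
Perpendicular: N = W cos 22° − T sin 18° = 2291 N.

N ≈ 2290 N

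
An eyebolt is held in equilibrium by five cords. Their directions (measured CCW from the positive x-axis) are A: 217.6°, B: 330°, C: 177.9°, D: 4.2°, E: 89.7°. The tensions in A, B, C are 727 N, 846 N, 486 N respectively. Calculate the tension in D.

Resolve: ΣF_x = 727 cos 217.6° + 846 cos 330° + 486 cos 177.9° + T_D cos 4.2° + T_E cos 89.7° = 0.
        ΣF_y = 727 sin 217.6° + 846 sin 330° + 486 sin 177.9° + T_D sin 4.2° + T_E sin 89.7° = 0.
The known terms sum to (-329, -848.8) N, so 0.9973 T_D + 0.0052 T_E = 329 and 0.0732 T_D + 1.0000 T_E = 848.8.
Solving simultaneously: T_D = 325.6 N, T_E = 824.9 N.

T_D ≈ 326 N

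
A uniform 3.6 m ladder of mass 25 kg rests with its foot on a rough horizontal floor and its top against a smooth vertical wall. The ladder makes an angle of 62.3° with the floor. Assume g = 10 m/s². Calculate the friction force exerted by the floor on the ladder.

f ≈ 65.6 N

Torques about the foot: N_wall · 3.6 sin 62.3° = 25×10×1.8 cos 62.3° → N_wall = 65.626 N.
ΣF_x = 0: f_floor = N_wall = 65.626 N.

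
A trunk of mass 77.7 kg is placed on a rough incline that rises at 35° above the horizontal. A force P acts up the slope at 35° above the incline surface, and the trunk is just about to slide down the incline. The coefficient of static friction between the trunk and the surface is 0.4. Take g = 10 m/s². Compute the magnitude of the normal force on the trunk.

On the verge of sliding down the incline, friction equals μN and acts up the slope.
Perpendicular: N + P sin 35° = W cos 35° = 636.5 N.
Along incline: P cos 35° + μN = W sin 35° with W sin 35° = 445.7 N.
Solving the pair for P and N: P = 324 N, N = 450.6 N (and f = μN = 180.3 N).

N ≈ 451 N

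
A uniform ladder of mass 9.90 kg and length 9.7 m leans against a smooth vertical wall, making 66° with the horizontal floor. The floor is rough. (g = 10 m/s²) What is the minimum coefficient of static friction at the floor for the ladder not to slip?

ΣF_y = 0: N_floor = 9.90×10 = 99 N.
Torques about the foot: N_wall · 9.7 sin 66° = 9.90×10×4.85 cos 66° → N_wall = 22.039 N.
ΣF_x = 0: f_floor = N_wall = 22.039 N.
μ_min = f_floor / N_floor = 22.039 / 99 = 0.2226.

μ_min ≈ 0.223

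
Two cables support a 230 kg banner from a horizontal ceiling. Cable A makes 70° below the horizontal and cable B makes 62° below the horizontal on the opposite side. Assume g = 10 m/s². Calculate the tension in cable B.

T_B ≈ 1060 N

Weight W = 230 × 10 = 2300 N acts straight down.
Horizontal: T_A cos 70° = T_B cos 62°  →  T_A = 1.373 T_B.
Vertical: T_A sin 70° + T_B sin 62° = 2300.
Substituting the horizontal relation into the vertical equation gives 2.173 T_B = 2300, so T_B = 1059 N.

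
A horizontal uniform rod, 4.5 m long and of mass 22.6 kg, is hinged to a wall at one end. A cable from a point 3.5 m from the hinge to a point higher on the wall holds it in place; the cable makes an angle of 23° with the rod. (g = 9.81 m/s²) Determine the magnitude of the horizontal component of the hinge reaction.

Take torques about the hinge: T sin 23° · 3.5 = 22.6×9.81×2.25 = 498.84 N·m.
So T = 498.84 / (0.3907 × 3.5) = 364.77 N.
ΣF_x = 0: H_x = T cos 23° = 335.77 N.

H_x ≈ 336 N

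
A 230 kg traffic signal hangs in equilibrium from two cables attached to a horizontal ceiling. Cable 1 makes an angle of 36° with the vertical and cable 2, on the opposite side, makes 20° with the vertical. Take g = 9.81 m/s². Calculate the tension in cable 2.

T_2 ≈ 1600 N

Angles from the horizontal: cable 1 is 90° − 36° = 54°, cable 2 is 90° − 20° = 70°.
Weight W = 230 × 9.81 = 2256 N acts straight down.
Horizontal: T_1 cos 54° = T_2 cos 70°  →  T_1 = 0.5819 T_2.
Vertical: T_1 sin 54° + T_2 sin 70° = 2256.
Substituting the horizontal relation into the vertical equation gives 1.41 T_2 = 2256, so T_2 = 1600 N.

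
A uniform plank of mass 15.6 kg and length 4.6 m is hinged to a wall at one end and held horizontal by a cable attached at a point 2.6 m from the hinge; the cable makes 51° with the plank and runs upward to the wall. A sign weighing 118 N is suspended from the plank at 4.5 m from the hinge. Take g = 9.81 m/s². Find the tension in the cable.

T ≈ 437 N

Take torques about the hinge: T sin 51° · 2.6 = 15.6×9.81×2.3 + 118×4.5 = 882.98 N·m.
So T = 882.98 / (0.7771 × 2.6) = 436.99 N.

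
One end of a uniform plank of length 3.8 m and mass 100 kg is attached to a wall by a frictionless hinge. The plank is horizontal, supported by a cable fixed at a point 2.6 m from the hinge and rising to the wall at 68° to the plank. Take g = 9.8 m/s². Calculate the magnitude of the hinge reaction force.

Take torques about the hinge: T sin 68° · 2.6 = 100×9.8×1.9 = 1862 N·m.
So T = 1862 / (0.9272 × 2.6) = 772.4 N.
ΣF_x = 0: H_x = T cos 68° = 289.34 N.
ΣF_y = 0: H_y = (100×9.8) − T sin 68° = 980 − 716.15 = 263.85 N.
|H| = √(H_x² + H_y²) = √((289.34)² + (263.85)²) = 391.58 N.

|H| ≈ 392 N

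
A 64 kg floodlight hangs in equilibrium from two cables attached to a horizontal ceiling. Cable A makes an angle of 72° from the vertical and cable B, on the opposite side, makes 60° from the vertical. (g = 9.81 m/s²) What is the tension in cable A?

T_A ≈ 732 N

Angles from the horizontal: cable A is 90° − 72° = 18°, cable B is 90° − 60° = 30°.
Weight W = 64 × 9.81 = 627.8 N acts straight down.
Horizontal: T_A cos 18° = T_B cos 30°  →  T_B = 1.098 T_A.
Vertical: T_A sin 18° + T_B sin 30° = 627.8.
Substituting the horizontal relation into the vertical equation gives 0.8581 T_A = 627.8, so T_A = 731.7 N.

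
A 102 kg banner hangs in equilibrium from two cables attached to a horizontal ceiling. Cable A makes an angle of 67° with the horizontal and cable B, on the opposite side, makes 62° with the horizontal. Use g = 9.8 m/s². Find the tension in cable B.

T_B ≈ 503 N

Weight W = 102 × 9.8 = 999.6 N acts straight down.
Horizontal: T_A cos 67° = T_B cos 62°  →  T_A = 1.202 T_B.
Vertical: T_A sin 67° + T_B sin 62° = 999.6.
Substituting the horizontal relation into the vertical equation gives 1.989 T_B = 999.6, so T_B = 502.6 N.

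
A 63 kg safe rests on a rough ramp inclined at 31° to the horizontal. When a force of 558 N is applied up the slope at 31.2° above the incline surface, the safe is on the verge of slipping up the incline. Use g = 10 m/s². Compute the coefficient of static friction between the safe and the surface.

On the verge of sliding up the incline, friction is at its maximum μN and acts down the slope.
Perpendicular to incline: N = W cos 31° − P sin 31.2° = 540 − 289.1 = 251 N.
Along incline: P cos 31.2° − μN = W sin 31° → μ = −(W sin 31° − P cos 31.2°) / N = 0.6089.

μ ≈ 0.609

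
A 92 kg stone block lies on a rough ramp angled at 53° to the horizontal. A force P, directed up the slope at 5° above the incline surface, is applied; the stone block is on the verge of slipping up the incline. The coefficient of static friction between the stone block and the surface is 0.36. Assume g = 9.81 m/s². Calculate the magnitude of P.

P ≈ 892 N

On the verge of sliding up the incline, friction equals μN and acts down the slope.
Perpendicular: N + P sin 5° = W cos 53° = 543.2 N.
Along incline: P cos 5° = W sin 53° + μN  with W sin 53° = 720.8 N.
Solving the pair for P and N: P = 891.7 N, N = 465.4 N (and f = μN = 167.6 N).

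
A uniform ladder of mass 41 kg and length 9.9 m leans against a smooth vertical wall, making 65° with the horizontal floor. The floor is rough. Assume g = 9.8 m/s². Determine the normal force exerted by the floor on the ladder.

ΣF_y = 0: N_floor = 41×9.8 = 401.8 N.

N_floor ≈ 402 N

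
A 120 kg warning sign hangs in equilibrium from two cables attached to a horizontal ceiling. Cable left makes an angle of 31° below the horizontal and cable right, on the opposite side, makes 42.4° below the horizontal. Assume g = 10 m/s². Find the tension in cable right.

Weight W = 120 × 10 = 1200 N acts straight down.
Horizontal: T_left cos 31° = T_right cos 42.4°  →  T_left = 0.8615 T_right.
Vertical: T_left sin 31° + T_right sin 42.4° = 1200.
Substituting the horizontal relation into the vertical equation gives 1.118 T_right = 1200, so T_right = 1073 N.

T_right ≈ 1070 N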